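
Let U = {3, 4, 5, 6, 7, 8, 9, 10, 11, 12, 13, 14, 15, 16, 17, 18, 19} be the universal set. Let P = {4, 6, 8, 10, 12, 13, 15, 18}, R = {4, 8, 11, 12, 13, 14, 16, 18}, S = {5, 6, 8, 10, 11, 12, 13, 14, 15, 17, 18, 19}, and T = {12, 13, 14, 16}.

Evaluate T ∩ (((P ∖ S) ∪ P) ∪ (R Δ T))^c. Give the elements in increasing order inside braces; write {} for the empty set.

P ∖ S = {4}
(P ∖ S) ∪ P = {4, 6, 8, 10, 12, 13, 15, 18}
R Δ T = {4, 8, 11, 18}
((P ∖ S) ∪ P) ∪ (R Δ T) = {4, 6, 8, 10, 11, 12, 13, 15, 18}
(((P ∖ S) ∪ P) ∪ (R Δ T))^c = {3, 5, 7, 9, 14, 16, 17, 19}
T ∩ (((P ∖ S) ∪ P) ∪ (R Δ T))^c = {14, 16}

{14, 16}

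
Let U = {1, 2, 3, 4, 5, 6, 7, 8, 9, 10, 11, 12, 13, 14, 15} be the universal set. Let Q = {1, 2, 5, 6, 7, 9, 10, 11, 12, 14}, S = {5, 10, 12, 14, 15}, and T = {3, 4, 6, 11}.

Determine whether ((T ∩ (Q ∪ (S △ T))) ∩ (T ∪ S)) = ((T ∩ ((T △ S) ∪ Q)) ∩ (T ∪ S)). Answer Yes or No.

Yes

S △ T = {3, 4, 5, 6, 10, 11, 12, 14, 15}
Q ∪ (S △ T) = {1, 2, 3, 4, 5, 6, 7, 9, 10, 11, 12, 14, 15}
T ∩ (Q ∪ (S △ T)) = {3, 4, 6, 11}
T ∪ S = {3, 4, 5, 6, 10, 11, 12, 14, 15}
(T ∩ (Q ∪ (S △ T))) ∩ (T ∪ S) = {3, 4, 6, 11}
T △ S = {3, 4, 5, 6, 10, 11, 12, 14, 15}
(T △ S) ∪ Q = {1, 2, 3, 4, 5, 6, 7, 9, 10, 11, 12, 14, 15}
T ∩ ((T △ S) ∪ Q) = {3, 4, 6, 11}
(T ∩ ((T △ S) ∪ Q)) ∩ (T ∪ S) = {3, 4, 6, 11}
Both equal {3, 4, 6, 11}, so (T ∩ (Q ∪ (S △ T))) ∩ (T ∪ S) = (T ∩ ((T △ S) ∪ Q)) ∩ (T ∪ S).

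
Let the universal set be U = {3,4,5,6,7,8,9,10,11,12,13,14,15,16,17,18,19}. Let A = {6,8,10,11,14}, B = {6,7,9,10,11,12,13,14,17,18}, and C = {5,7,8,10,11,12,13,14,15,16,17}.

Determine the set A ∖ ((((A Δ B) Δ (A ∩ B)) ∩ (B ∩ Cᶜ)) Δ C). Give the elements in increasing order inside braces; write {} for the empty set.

{}

A Δ B = {7,8,9,12,13,17,18}
A ∩ B = {6,10,11,14}
(A Δ B) Δ (A ∩ B) = {6,7,8,9,10,11,12,13,14,17,18}
Cᶜ = {3,4,6,9,18,19}
B ∩ Cᶜ = {6,9,18}
((A Δ B) Δ (A ∩ B)) ∩ (B ∩ Cᶜ) = {6,9,18}
(((A Δ B) Δ (A ∩ B)) ∩ (B ∩ Cᶜ)) Δ C = {5,6,7,8,9,10,11,12,13,14,15,16,17,18}
A ∖ ((((A Δ B) Δ (A ∩ B)) ∩ (B ∩ Cᶜ)) Δ C) = {}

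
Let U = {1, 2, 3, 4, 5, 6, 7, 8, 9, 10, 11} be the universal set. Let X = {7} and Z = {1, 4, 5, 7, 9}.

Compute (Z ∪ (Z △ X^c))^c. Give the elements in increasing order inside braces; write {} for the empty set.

X^c = {1, 2, 3, 4, 5, 6, 8, 9, 10, 11}
Z △ X^c = {2, 3, 6, 7, 8, 10, 11}
Z ∪ (Z △ X^c) = {1, 2, 3, 4, 5, 6, 7, 8, 9, 10, 11}
(Z ∪ (Z △ X^c))^c = {}

{}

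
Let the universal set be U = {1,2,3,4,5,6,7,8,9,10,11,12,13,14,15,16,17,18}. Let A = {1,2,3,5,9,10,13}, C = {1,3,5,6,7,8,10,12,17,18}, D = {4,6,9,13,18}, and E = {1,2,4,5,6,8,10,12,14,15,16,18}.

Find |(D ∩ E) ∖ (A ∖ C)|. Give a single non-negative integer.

3

D ∩ E = {4,6,18}
A ∖ C = {2,9,13}
(D ∩ E) ∖ (A ∖ C) = {4,6,18}
|(D ∩ E) ∖ (A ∖ C)| = 3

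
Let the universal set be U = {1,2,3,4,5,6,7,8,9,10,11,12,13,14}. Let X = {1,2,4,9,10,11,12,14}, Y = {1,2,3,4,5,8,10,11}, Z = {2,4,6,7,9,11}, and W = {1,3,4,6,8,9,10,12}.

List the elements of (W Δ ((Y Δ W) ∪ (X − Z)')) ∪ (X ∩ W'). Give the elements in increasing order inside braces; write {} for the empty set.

Y Δ W = {2,5,6,9,11,12}
X − Z = {1,10,12,14}
(X − Z)' = {2,3,4,5,6,7,8,9,11,13}
(Y Δ W) ∪ (X − Z)' = {2,3,4,5,6,7,8,9,11,12,13}
W Δ ((Y Δ W) ∪ (X − Z)') = {1,2,5,7,10,11,13}
W' = {2,5,7,11,13,14}
X ∩ W' = {2,11,14}
(W Δ ((Y Δ W) ∪ (X − Z)')) ∪ (X ∩ W') = {1,2,5,7,10,11,13,14}

{1,2,5,7,10,11,13,14}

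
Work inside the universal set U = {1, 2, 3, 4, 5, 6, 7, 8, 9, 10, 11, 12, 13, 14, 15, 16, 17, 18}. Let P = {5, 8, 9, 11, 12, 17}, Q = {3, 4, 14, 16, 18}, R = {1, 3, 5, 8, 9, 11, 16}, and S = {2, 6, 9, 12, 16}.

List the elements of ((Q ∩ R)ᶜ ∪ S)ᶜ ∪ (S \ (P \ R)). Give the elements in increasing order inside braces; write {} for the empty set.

{2, 3, 6, 9, 16}

Q ∩ R = {3, 16}
(Q ∩ R)ᶜ = {1, 2, 4, 5, 6, 7, 8, 9, 10, 11, 12, 13, 14, 15, 17, 18}
(Q ∩ R)ᶜ ∪ S = {1, 2, 4, 5, 6, 7, 8, 9, 10, 11, 12, 13, 14, 15, 16, 17, 18}
((Q ∩ R)ᶜ ∪ S)ᶜ = {3}
P \ R = {12, 17}
S \ (P \ R) = {2, 6, 9, 16}
((Q ∩ R)ᶜ ∪ S)ᶜ ∪ (S \ (P \ R)) = {2, 3, 6, 9, 16}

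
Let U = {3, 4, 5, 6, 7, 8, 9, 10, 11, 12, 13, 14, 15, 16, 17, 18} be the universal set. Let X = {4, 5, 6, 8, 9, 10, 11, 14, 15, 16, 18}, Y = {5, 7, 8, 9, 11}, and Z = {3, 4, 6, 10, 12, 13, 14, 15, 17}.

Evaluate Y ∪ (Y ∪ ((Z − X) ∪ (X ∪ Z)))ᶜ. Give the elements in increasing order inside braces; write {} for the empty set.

Z − X = {3, 12, 13, 17}
X ∪ Z = {3, 4, 5, 6, 8, 9, 10, 11, 12, 13, 14, 15, 16, 17, 18}
(Z − X) ∪ (X ∪ Z) = {3, 4, 5, 6, 8, 9, 10, 11, 12, 13, 14, 15, 16, 17, 18}
Y ∪ ((Z − X) ∪ (X ∪ Z)) = {3, 4, 5, 6, 7, 8, 9, 10, 11, 12, 13, 14, 15, 16, 17, 18}
(Y ∪ ((Z − X) ∪ (X ∪ Z)))ᶜ = {}
Y ∪ (Y ∪ ((Z − X) ∪ (X ∪ Z)))ᶜ = {5, 7, 8, 9, 11}

{5, 7, 8, 9, 11}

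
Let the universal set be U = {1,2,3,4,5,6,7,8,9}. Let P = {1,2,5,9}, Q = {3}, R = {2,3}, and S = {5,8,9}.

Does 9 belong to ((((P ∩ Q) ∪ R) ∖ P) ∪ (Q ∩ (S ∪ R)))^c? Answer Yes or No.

Yes

9 ∈ P and 9 ∉ Q, so 9 ∉ P ∩ Q
9 ∉ (P ∩ Q) and 9 ∉ R, so 9 ∉ (P ∩ Q) ∪ R
9 ∉ ((P ∩ Q) ∪ R) and 9 ∈ P, so 9 ∉ ((P ∩ Q) ∪ R) ∖ P
9 ∈ S and 9 ∉ R, so 9 ∈ S ∪ R
9 ∉ Q and 9 ∈ (S ∪ R), so 9 ∉ Q ∩ (S ∪ R)
9 ∉ (((P ∩ Q) ∪ R) ∖ P) and 9 ∉ (Q ∩ (S ∪ R)), so 9 ∉ (((P ∩ Q) ∪ R) ∖ P) ∪ (Q ∩ (S ∪ R))
9 ∈ ((((P ∩ Q) ∪ R) ∖ P) ∪ (Q ∩ (S ∪ R)))^c since 9 ∉ ((((P ∩ Q) ∪ R) ∖ P) ∪ (Q ∩ (S ∪ R)))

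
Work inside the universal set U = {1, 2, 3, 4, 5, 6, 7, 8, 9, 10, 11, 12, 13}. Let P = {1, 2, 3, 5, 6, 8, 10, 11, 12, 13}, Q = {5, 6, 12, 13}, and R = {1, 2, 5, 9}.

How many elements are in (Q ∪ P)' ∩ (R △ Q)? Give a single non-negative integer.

1

Q ∪ P = {1, 2, 3, 5, 6, 8, 10, 11, 12, 13}
(Q ∪ P)' = {4, 7, 9}
R △ Q = {1, 2, 6, 9, 12, 13}
(Q ∪ P)' ∩ (R △ Q) = {9}
|(Q ∪ P)' ∩ (R △ Q)| = 1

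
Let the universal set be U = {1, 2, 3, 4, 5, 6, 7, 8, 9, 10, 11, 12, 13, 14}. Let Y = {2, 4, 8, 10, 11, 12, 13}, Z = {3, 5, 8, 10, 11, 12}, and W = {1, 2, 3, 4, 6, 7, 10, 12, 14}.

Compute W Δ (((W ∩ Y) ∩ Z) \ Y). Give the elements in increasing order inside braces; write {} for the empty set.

W ∩ Y = {2, 4, 10, 12}
(W ∩ Y) ∩ Z = {10, 12}
((W ∩ Y) ∩ Z) \ Y = {}
W Δ (((W ∩ Y) ∩ Z) \ Y) = {1, 2, 3, 4, 6, 7, 10, 12, 14}

{1, 2, 3, 4, 6, 7, 10, 12, 14}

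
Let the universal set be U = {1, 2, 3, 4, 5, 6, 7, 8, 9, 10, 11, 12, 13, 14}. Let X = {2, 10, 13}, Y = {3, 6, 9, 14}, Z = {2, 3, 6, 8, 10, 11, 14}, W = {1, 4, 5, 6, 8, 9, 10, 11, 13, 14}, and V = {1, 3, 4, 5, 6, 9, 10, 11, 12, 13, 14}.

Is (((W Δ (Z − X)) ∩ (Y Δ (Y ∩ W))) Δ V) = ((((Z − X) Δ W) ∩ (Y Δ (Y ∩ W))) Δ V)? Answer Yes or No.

Z − X = {3, 6, 8, 11, 14}
W Δ (Z − X) = {1, 3, 4, 5, 9, 10, 13}
Y ∩ W = {6, 9, 14}
Y Δ (Y ∩ W) = {3}
(W Δ (Z − X)) ∩ (Y Δ (Y ∩ W)) = {3}
((W Δ (Z − X)) ∩ (Y Δ (Y ∩ W))) Δ V = {1, 4, 5, 6, 9, 10, 11, 12, 13, 14}
(Z − X) Δ W = {1, 3, 4, 5, 9, 10, 13}
((Z − X) Δ W) ∩ (Y Δ (Y ∩ W)) = {3}
(((Z − X) Δ W) ∩ (Y Δ (Y ∩ W))) Δ V = {1, 4, 5, 6, 9, 10, 11, 12, 13, 14}
Both equal {1, 4, 5, 6, 9, 10, 11, 12, 13, 14}, so ((W Δ (Z − X)) ∩ (Y Δ (Y ∩ W))) Δ V = (((Z − X) Δ W) ∩ (Y Δ (Y ∩ W))) Δ V.

Yes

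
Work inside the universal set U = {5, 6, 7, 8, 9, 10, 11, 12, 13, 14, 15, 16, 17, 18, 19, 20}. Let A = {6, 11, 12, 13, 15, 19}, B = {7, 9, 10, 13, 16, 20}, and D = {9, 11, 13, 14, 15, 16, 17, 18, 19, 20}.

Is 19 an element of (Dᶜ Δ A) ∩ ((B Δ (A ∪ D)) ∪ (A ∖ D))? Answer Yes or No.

Yes

19 ∈ D, so 19 ∉ Dᶜ
19 ∉ Dᶜ and 19 ∈ A, so 19 ∈ Dᶜ Δ A
19 ∈ A and 19 ∈ D, so 19 ∈ A ∪ D
19 ∉ B and 19 ∈ (A ∪ D), so 19 ∈ B Δ (A ∪ D)
19 ∈ A and 19 ∈ D, so 19 ∉ A ∖ D
19 ∈ (B Δ (A ∪ D)) and 19 ∉ (A ∖ D), so 19 ∈ (B Δ (A ∪ D)) ∪ (A ∖ D)
19 ∈ (Dᶜ Δ A) and 19 ∈ ((B Δ (A ∪ D)) ∪ (A ∖ D)), so 19 ∈ (Dᶜ Δ A) ∩ ((B Δ (A ∪ D)) ∪ (A ∖ D))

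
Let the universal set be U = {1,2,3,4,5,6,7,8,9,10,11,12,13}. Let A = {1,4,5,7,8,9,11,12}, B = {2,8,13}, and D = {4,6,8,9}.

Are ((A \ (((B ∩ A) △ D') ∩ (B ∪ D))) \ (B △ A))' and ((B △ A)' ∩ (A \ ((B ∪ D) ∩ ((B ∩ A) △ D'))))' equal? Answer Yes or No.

B ∩ A = {8}
D' = {1,2,3,5,7,10,11,12,13}
(B ∩ A) △ D' = {1,2,3,5,7,8,10,11,12,13}
B ∪ D = {2,4,6,8,9,13}
((B ∩ A) △ D') ∩ (B ∪ D) = {2,8,13}
A \ (((B ∩ A) △ D') ∩ (B ∪ D)) = {1,4,5,7,9,11,12}
B △ A = {1,2,4,5,7,9,11,12,13}
(A \ (((B ∩ A) △ D') ∩ (B ∪ D))) \ (B △ A) = {}
((A \ (((B ∩ A) △ D') ∩ (B ∪ D))) \ (B △ A))' = {1,2,3,4,5,6,7,8,9,10,11,12,13}
(B △ A)' = {3,6,8,10}
(B ∪ D) ∩ ((B ∩ A) △ D') = {2,8,13}
A \ ((B ∪ D) ∩ ((B ∩ A) △ D')) = {1,4,5,7,9,11,12}
(B △ A)' ∩ (A \ ((B ∪ D) ∩ ((B ∩ A) △ D'))) = {}
((B △ A)' ∩ (A \ ((B ∪ D) ∩ ((B ∩ A) △ D'))))' = {1,2,3,4,5,6,7,8,9,10,11,12,13}
Both equal {1,2,3,4,5,6,7,8,9,10,11,12,13}, so ((A \ (((B ∩ A) △ D') ∩ (B ∪ D))) \ (B △ A))' = ((B △ A)' ∩ (A \ ((B ∪ D) ∩ ((B ∩ A) △ D'))))'.

Yes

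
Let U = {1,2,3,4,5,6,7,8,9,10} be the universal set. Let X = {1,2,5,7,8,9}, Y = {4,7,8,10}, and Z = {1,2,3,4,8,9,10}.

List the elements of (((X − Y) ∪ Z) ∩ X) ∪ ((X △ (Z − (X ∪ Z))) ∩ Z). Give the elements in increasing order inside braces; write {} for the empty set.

{1,2,5,8,9}

X − Y = {1,2,5,9}
(X − Y) ∪ Z = {1,2,3,4,5,8,9,10}
((X − Y) ∪ Z) ∩ X = {1,2,5,8,9}
X ∪ Z = {1,2,3,4,5,7,8,9,10}
Z − (X ∪ Z) = {}
X △ (Z − (X ∪ Z)) = {1,2,5,7,8,9}
(X △ (Z − (X ∪ Z))) ∩ Z = {1,2,8,9}
(((X − Y) ∪ Z) ∩ X) ∪ ((X △ (Z − (X ∪ Z))) ∩ Z) = {1,2,5,8,9}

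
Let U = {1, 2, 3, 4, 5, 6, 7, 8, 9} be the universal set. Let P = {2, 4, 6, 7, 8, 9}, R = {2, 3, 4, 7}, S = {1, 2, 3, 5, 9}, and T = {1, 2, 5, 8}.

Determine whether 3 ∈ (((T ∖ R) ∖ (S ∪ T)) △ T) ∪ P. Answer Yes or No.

No

3 ∉ T and 3 ∈ R, so 3 ∉ T ∖ R
3 ∈ S and 3 ∉ T, so 3 ∈ S ∪ T
3 ∉ (T ∖ R) and 3 ∈ (S ∪ T), so 3 ∉ (T ∖ R) ∖ (S ∪ T)
3 ∉ ((T ∖ R) ∖ (S ∪ T)) and 3 ∉ T, so 3 ∉ ((T ∖ R) ∖ (S ∪ T)) △ T
3 ∉ (((T ∖ R) ∖ (S ∪ T)) △ T) and 3 ∉ P, so 3 ∉ (((T ∖ R) ∖ (S ∪ T)) △ T) ∪ P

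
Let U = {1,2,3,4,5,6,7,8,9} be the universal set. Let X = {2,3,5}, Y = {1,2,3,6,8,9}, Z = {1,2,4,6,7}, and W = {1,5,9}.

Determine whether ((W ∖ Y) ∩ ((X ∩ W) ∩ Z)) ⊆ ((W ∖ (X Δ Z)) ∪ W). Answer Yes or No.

Yes

W ∖ Y = {5}
X ∩ W = {5}
(X ∩ W) ∩ Z = {}
(W ∖ Y) ∩ ((X ∩ W) ∩ Z) = {}
X Δ Z = {1,3,4,5,6,7}
W ∖ (X Δ Z) = {9}
(W ∖ (X Δ Z)) ∪ W = {1,5,9}
Every element of {} is in {1,5,9}, so (W ∖ Y) ∩ ((X ∩ W) ∩ Z) ⊆ (W ∖ (X Δ Z)) ∪ W.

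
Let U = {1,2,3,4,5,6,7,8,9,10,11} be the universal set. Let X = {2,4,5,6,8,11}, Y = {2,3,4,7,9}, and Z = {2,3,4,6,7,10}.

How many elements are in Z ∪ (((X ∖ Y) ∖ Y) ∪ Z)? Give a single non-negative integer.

X ∖ Y = {5,6,8,11}
(X ∖ Y) ∖ Y = {5,6,8,11}
((X ∖ Y) ∖ Y) ∪ Z = {2,3,4,5,6,7,8,10,11}
Z ∪ (((X ∖ Y) ∖ Y) ∪ Z) = {2,3,4,5,6,7,8,10,11}
|Z ∪ (((X ∖ Y) ∖ Y) ∪ Z)| = 9

9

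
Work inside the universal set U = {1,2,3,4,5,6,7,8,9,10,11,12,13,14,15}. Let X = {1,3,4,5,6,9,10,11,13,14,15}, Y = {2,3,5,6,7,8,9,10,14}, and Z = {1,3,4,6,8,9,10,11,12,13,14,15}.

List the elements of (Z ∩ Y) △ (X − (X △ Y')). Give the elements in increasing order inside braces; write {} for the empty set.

Z ∩ Y = {3,6,8,9,10,14}
Y' = {1,4,11,12,13,15}
X △ Y' = {3,5,6,9,10,12,14}
X − (X △ Y') = {1,4,11,13,15}
(Z ∩ Y) △ (X − (X △ Y')) = {1,3,4,6,8,9,10,11,13,14,15}

{1,3,4,6,8,9,10,11,13,14,15}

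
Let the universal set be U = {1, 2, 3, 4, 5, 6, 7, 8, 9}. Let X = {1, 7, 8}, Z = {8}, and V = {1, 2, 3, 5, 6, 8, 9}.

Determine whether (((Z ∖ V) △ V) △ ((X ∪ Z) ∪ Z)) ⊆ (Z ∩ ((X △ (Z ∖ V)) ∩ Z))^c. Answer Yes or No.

Yes

Z ∖ V = {}
(Z ∖ V) △ V = {1, 2, 3, 5, 6, 8, 9}
X ∪ Z = {1, 7, 8}
(X ∪ Z) ∪ Z = {1, 7, 8}
((Z ∖ V) △ V) △ ((X ∪ Z) ∪ Z) = {2, 3, 5, 6, 7, 9}
X △ (Z ∖ V) = {1, 7, 8}
(X △ (Z ∖ V)) ∩ Z = {8}
Z ∩ ((X △ (Z ∖ V)) ∩ Z) = {8}
(Z ∩ ((X △ (Z ∖ V)) ∩ Z))^c = {1, 2, 3, 4, 5, 6, 7, 9}
Every element of {2, 3, 5, 6, 7, 9} is in {1, 2, 3, 4, 5, 6, 7, 9}, so ((Z ∖ V) △ V) △ ((X ∪ Z) ∪ Z) ⊆ (Z ∩ ((X △ (Z ∖ V)) ∩ Z))^c.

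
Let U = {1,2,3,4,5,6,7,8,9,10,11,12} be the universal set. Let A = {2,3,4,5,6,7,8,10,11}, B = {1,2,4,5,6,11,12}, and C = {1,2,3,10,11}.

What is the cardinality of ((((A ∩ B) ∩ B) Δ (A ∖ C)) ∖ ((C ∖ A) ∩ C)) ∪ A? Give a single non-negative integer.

A ∩ B = {2,4,5,6,11}
(A ∩ B) ∩ B = {2,4,5,6,11}
A ∖ C = {4,5,6,7,8}
((A ∩ B) ∩ B) Δ (A ∖ C) = {2,7,8,11}
C ∖ A = {1}
(C ∖ A) ∩ C = {1}
(((A ∩ B) ∩ B) Δ (A ∖ C)) ∖ ((C ∖ A) ∩ C) = {2,7,8,11}
((((A ∩ B) ∩ B) Δ (A ∖ C)) ∖ ((C ∖ A) ∩ C)) ∪ A = {2,3,4,5,6,7,8,10,11}
|((((A ∩ B) ∩ B) Δ (A ∖ C)) ∖ ((C ∖ A) ∩ C)) ∪ A| = 9

9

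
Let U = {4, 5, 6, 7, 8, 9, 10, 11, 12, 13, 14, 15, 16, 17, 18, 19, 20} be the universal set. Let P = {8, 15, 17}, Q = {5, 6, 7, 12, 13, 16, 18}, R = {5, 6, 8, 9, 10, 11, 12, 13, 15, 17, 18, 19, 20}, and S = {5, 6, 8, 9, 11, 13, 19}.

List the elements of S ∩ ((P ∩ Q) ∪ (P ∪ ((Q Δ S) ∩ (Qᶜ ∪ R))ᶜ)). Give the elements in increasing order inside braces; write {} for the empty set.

P ∩ Q = {}
Q Δ S = {7, 8, 9, 11, 12, 16, 18, 19}
Qᶜ = {4, 8, 9, 10, 11, 14, 15, 17, 19, 20}
Qᶜ ∪ R = {4, 5, 6, 8, 9, 10, 11, 12, 13, 14, 15, 17, 18, 19, 20}
(Q Δ S) ∩ (Qᶜ ∪ R) = {8, 9, 11, 12, 18, 19}
((Q Δ S) ∩ (Qᶜ ∪ R))ᶜ = {4, 5, 6, 7, 10, 13, 14, 15, 16, 17, 20}
P ∪ ((Q Δ S) ∩ (Qᶜ ∪ R))ᶜ = {4, 5, 6, 7, 8, 10, 13, 14, 15, 16, 17, 20}
(P ∩ Q) ∪ (P ∪ ((Q Δ S) ∩ (Qᶜ ∪ R))ᶜ) = {4, 5, 6, 7, 8, 10, 13, 14, 15, 16, 17, 20}
S ∩ ((P ∩ Q) ∪ (P ∪ ((Q Δ S) ∩ (Qᶜ ∪ R))ᶜ)) = {5, 6, 8, 13}

{5, 6, 8, 13}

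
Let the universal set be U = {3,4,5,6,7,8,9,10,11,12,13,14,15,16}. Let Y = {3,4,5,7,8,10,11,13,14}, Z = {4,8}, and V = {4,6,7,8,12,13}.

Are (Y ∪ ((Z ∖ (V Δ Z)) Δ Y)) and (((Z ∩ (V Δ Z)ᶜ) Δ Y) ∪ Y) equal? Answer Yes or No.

V Δ Z = {6,7,12,13}
Z ∖ (V Δ Z) = {4,8}
(Z ∖ (V Δ Z)) Δ Y = {3,5,7,10,11,13,14}
Y ∪ ((Z ∖ (V Δ Z)) Δ Y) = {3,4,5,7,8,10,11,13,14}
(V Δ Z)ᶜ = {3,4,5,8,9,10,11,14,15,16}
Z ∩ (V Δ Z)ᶜ = {4,8}
(Z ∩ (V Δ Z)ᶜ) Δ Y = {3,5,7,10,11,13,14}
((Z ∩ (V Δ Z)ᶜ) Δ Y) ∪ Y = {3,4,5,7,8,10,11,13,14}
Both equal {3,4,5,7,8,10,11,13,14}, so Y ∪ ((Z ∖ (V Δ Z)) Δ Y) = ((Z ∩ (V Δ Z)ᶜ) Δ Y) ∪ Y.

Yes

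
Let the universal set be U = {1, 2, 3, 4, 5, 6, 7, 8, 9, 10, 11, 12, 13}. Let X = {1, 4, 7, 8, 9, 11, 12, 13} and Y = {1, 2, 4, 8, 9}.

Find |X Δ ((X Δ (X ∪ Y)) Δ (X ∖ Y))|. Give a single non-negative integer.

X ∪ Y = {1, 2, 4, 7, 8, 9, 11, 12, 13}
X Δ (X ∪ Y) = {2}
X ∖ Y = {7, 11, 12, 13}
(X Δ (X ∪ Y)) Δ (X ∖ Y) = {2, 7, 11, 12, 13}
X Δ ((X Δ (X ∪ Y)) Δ (X ∖ Y)) = {1, 2, 4, 8, 9}
|X Δ ((X Δ (X ∪ Y)) Δ (X ∖ Y))| = 5

5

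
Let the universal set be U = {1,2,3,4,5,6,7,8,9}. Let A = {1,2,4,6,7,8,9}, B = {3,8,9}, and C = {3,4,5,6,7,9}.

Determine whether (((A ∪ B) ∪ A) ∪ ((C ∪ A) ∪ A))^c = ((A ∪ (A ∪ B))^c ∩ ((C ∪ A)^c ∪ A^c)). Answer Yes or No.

A ∪ B = {1,2,3,4,6,7,8,9}
(A ∪ B) ∪ A = {1,2,3,4,6,7,8,9}
C ∪ A = {1,2,3,4,5,6,7,8,9}
(C ∪ A) ∪ A = {1,2,3,4,5,6,7,8,9}
((A ∪ B) ∪ A) ∪ ((C ∪ A) ∪ A) = {1,2,3,4,5,6,7,8,9}
(((A ∪ B) ∪ A) ∪ ((C ∪ A) ∪ A))^c = {}
A ∪ (A ∪ B) = {1,2,3,4,6,7,8,9}
(A ∪ (A ∪ B))^c = {5}
(C ∪ A)^c = {}
A^c = {3,5}
(C ∪ A)^c ∪ A^c = {3,5}
(A ∪ (A ∪ B))^c ∩ ((C ∪ A)^c ∪ A^c) = {5}
5 ∈ (A ∪ (A ∪ B))^c ∩ ((C ∪ A)^c ∪ A^c) but 5 ∉ (((A ∪ B) ∪ A) ∪ ((C ∪ A) ∪ A))^c, so they differ.

No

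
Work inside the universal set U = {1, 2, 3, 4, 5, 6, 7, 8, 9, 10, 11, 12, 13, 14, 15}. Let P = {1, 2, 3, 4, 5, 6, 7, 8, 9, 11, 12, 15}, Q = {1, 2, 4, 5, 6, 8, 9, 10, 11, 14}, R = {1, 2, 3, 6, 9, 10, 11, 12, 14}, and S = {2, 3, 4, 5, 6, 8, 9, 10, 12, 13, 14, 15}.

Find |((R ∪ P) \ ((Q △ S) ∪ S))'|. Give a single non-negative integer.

R ∪ P = {1, 2, 3, 4, 5, 6, 7, 8, 9, 10, 11, 12, 14, 15}
Q △ S = {1, 3, 11, 12, 13, 15}
(Q △ S) ∪ S = {1, 2, 3, 4, 5, 6, 8, 9, 10, 11, 12, 13, 14, 15}
(R ∪ P) \ ((Q △ S) ∪ S) = {7}
((R ∪ P) \ ((Q △ S) ∪ S))' = {1, 2, 3, 4, 5, 6, 8, 9, 10, 11, 12, 13, 14, 15}
|((R ∪ P) \ ((Q △ S) ∪ S))'| = 14

14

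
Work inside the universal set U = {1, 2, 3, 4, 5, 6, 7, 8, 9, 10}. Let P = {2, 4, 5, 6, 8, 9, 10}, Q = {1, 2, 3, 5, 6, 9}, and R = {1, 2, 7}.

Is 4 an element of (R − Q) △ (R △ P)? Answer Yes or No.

Yes

4 ∉ R and 4 ∉ Q, so 4 ∉ R − Q
4 ∉ R and 4 ∈ P, so 4 ∈ R △ P
4 ∉ (R − Q) and 4 ∈ (R △ P), so 4 ∈ (R − Q) △ (R △ P)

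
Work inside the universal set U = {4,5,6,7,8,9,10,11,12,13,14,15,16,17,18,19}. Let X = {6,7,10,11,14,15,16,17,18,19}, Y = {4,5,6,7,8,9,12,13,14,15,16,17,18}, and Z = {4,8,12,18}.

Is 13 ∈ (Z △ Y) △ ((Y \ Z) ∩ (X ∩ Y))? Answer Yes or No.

13 ∉ Z and 13 ∈ Y, so 13 ∈ Z △ Y
13 ∈ Y and 13 ∉ Z, so 13 ∈ Y \ Z
13 ∉ X and 13 ∈ Y, so 13 ∉ X ∩ Y
13 ∈ (Y \ Z) and 13 ∉ (X ∩ Y), so 13 ∉ (Y \ Z) ∩ (X ∩ Y)
13 ∈ (Z △ Y) and 13 ∉ ((Y \ Z) ∩ (X ∩ Y)), so 13 ∈ (Z △ Y) △ ((Y \ Z) ∩ (X ∩ Y))

Yes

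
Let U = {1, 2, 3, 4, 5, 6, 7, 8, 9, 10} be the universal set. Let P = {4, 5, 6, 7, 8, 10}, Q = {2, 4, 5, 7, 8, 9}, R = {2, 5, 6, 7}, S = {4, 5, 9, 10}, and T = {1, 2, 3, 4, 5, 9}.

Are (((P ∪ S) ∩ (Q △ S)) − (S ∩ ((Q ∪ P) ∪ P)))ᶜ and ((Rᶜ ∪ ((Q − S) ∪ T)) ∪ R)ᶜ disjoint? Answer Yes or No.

P ∪ S = {4, 5, 6, 7, 8, 9, 10}
Q △ S = {2, 7, 8, 10}
(P ∪ S) ∩ (Q △ S) = {7, 8, 10}
Q ∪ P = {2, 4, 5, 6, 7, 8, 9, 10}
(Q ∪ P) ∪ P = {2, 4, 5, 6, 7, 8, 9, 10}
S ∩ ((Q ∪ P) ∪ P) = {4, 5, 9, 10}
((P ∪ S) ∩ (Q △ S)) − (S ∩ ((Q ∪ P) ∪ P)) = {7, 8}
(((P ∪ S) ∩ (Q △ S)) − (S ∩ ((Q ∪ P) ∪ P)))ᶜ = {1, 2, 3, 4, 5, 6, 9, 10}
Rᶜ = {1, 3, 4, 8, 9, 10}
Q − S = {2, 7, 8}
(Q − S) ∪ T = {1, 2, 3, 4, 5, 7, 8, 9}
Rᶜ ∪ ((Q − S) ∪ T) = {1, 2, 3, 4, 5, 7, 8, 9, 10}
(Rᶜ ∪ ((Q − S) ∪ T)) ∪ R = {1, 2, 3, 4, 5, 6, 7, 8, 9, 10}
((Rᶜ ∪ ((Q − S) ∪ T)) ∪ R)ᶜ = {}
{1, 2, 3, 4, 5, 6, 9, 10} and {} share no elements.

Yes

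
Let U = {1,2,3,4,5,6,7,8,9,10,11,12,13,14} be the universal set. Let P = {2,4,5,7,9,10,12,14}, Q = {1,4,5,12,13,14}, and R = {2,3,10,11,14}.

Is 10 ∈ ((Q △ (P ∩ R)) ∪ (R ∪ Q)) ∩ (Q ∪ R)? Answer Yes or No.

10 ∈ P and 10 ∈ R, so 10 ∈ P ∩ R
10 ∉ Q and 10 ∈ (P ∩ R), so 10 ∈ Q △ (P ∩ R)
10 ∈ R and 10 ∉ Q, so 10 ∈ R ∪ Q
10 ∈ (Q △ (P ∩ R)) and 10 ∈ (R ∪ Q), so 10 ∈ (Q △ (P ∩ R)) ∪ (R ∪ Q)
10 ∉ Q and 10 ∈ R, so 10 ∈ Q ∪ R
10 ∈ ((Q △ (P ∩ R)) ∪ (R ∪ Q)) and 10 ∈ (Q ∪ R), so 10 ∈ ((Q △ (P ∩ R)) ∪ (R ∪ Q)) ∩ (Q ∪ R)

Yes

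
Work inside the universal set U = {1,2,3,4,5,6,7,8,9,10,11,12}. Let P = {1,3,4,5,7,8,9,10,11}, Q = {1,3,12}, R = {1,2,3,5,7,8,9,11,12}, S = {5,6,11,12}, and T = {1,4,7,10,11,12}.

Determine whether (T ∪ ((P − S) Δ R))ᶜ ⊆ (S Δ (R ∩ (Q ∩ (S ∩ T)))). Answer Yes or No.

No

P − S = {1,3,4,7,8,9,10}
(P − S) Δ R = {2,4,5,10,11,12}
T ∪ ((P − S) Δ R) = {1,2,4,5,7,10,11,12}
(T ∪ ((P − S) Δ R))ᶜ = {3,6,8,9}
S ∩ T = {11,12}
Q ∩ (S ∩ T) = {12}
R ∩ (Q ∩ (S ∩ T)) = {12}
S Δ (R ∩ (Q ∩ (S ∩ T))) = {5,6,11}
3 ∈ (T ∪ ((P − S) Δ R))ᶜ but 3 ∉ S Δ (R ∩ (Q ∩ (S ∩ T))), so the inclusion fails.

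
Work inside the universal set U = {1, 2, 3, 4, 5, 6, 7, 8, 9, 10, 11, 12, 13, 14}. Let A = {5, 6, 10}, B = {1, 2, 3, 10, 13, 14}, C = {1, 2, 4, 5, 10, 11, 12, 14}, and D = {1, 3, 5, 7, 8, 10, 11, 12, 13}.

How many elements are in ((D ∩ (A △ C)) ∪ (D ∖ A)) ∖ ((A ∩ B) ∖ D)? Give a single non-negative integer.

7

A △ C = {1, 2, 4, 6, 11, 12, 14}
D ∩ (A △ C) = {1, 11, 12}
D ∖ A = {1, 3, 7, 8, 11, 12, 13}
(D ∩ (A △ C)) ∪ (D ∖ A) = {1, 3, 7, 8, 11, 12, 13}
A ∩ B = {10}
(A ∩ B) ∖ D = {}
((D ∩ (A △ C)) ∪ (D ∖ A)) ∖ ((A ∩ B) ∖ D) = {1, 3, 7, 8, 11, 12, 13}
|((D ∩ (A △ C)) ∪ (D ∖ A)) ∖ ((A ∩ B) ∖ D)| = 7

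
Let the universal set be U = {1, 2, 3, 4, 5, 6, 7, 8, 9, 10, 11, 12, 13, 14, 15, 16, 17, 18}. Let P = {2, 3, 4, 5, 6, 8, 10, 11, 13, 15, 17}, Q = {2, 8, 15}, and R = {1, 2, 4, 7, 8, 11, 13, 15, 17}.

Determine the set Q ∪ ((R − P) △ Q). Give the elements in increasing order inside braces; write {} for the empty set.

{1, 2, 7, 8, 15}

R − P = {1, 7}
(R − P) △ Q = {1, 2, 7, 8, 15}
Q ∪ ((R − P) △ Q) = {1, 2, 7, 8, 15}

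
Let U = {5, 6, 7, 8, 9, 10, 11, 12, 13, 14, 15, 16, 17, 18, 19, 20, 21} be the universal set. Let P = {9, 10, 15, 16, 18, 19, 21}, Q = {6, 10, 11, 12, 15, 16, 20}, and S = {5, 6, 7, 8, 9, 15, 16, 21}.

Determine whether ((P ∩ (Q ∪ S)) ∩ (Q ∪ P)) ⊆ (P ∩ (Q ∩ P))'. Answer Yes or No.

Q ∪ S = {5, 6, 7, 8, 9, 10, 11, 12, 15, 16, 20, 21}
P ∩ (Q ∪ S) = {9, 10, 15, 16, 21}
Q ∪ P = {6, 9, 10, 11, 12, 15, 16, 18, 19, 20, 21}
(P ∩ (Q ∪ S)) ∩ (Q ∪ P) = {9, 10, 15, 16, 21}
Q ∩ P = {10, 15, 16}
P ∩ (Q ∩ P) = {10, 15, 16}
(P ∩ (Q ∩ P))' = {5, 6, 7, 8, 9, 11, 12, 13, 14, 17, 18, 19, 20, 21}
10 ∈ (P ∩ (Q ∪ S)) ∩ (Q ∪ P) but 10 ∉ (P ∩ (Q ∩ P))', so the inclusion fails.

No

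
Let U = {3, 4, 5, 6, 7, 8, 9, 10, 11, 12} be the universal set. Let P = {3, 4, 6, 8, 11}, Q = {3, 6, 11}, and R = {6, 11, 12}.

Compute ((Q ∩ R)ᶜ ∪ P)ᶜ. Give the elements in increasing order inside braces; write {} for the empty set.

{}

Q ∩ R = {6, 11}
(Q ∩ R)ᶜ = {3, 4, 5, 7, 8, 9, 10, 12}
(Q ∩ R)ᶜ ∪ P = {3, 4, 5, 6, 7, 8, 9, 10, 11, 12}
((Q ∩ R)ᶜ ∪ P)ᶜ = {}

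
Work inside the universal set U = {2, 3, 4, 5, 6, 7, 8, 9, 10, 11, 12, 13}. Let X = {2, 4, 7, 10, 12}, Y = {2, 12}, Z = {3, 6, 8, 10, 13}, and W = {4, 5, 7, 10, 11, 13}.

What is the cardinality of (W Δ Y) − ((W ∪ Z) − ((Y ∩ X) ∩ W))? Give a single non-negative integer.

W Δ Y = {2, 4, 5, 7, 10, 11, 12, 13}
W ∪ Z = {3, 4, 5, 6, 7, 8, 10, 11, 13}
Y ∩ X = {2, 12}
(Y ∩ X) ∩ W = {}
(W ∪ Z) − ((Y ∩ X) ∩ W) = {3, 4, 5, 6, 7, 8, 10, 11, 13}
(W Δ Y) − ((W ∪ Z) − ((Y ∩ X) ∩ W)) = {2, 12}
|(W Δ Y) − ((W ∪ Z) − ((Y ∩ X) ∩ W))| = 2

2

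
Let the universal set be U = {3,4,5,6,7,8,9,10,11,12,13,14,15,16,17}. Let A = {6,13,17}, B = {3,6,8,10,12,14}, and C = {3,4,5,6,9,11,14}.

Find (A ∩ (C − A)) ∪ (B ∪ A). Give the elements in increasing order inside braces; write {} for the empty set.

C − A = {3,4,5,9,11,14}
A ∩ (C − A) = {}
B ∪ A = {3,6,8,10,12,13,14,17}
(A ∩ (C − A)) ∪ (B ∪ A) = {3,6,8,10,12,13,14,17}

{3,6,8,10,12,13,14,17}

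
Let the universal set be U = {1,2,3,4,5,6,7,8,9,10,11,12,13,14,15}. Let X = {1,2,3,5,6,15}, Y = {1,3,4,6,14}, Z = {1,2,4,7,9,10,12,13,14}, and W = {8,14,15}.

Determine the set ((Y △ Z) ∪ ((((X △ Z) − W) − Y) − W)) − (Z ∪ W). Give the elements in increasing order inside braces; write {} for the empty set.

Y △ Z = {2,3,6,7,9,10,12,13}
X △ Z = {3,4,5,6,7,9,10,12,13,14,15}
(X △ Z) − W = {3,4,5,6,7,9,10,12,13}
((X △ Z) − W) − Y = {5,7,9,10,12,13}
(((X △ Z) − W) − Y) − W = {5,7,9,10,12,13}
(Y △ Z) ∪ ((((X △ Z) − W) − Y) − W) = {2,3,5,6,7,9,10,12,13}
Z ∪ W = {1,2,4,7,8,9,10,12,13,14,15}
((Y △ Z) ∪ ((((X △ Z) − W) − Y) − W)) − (Z ∪ W) = {3,5,6}

{3,5,6}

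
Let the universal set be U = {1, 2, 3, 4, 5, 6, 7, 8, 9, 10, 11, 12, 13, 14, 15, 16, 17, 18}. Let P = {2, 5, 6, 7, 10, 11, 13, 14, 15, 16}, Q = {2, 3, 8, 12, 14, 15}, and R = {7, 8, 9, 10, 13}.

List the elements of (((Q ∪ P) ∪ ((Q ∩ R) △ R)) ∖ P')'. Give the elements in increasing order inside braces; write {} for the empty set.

Q ∪ P = {2, 3, 5, 6, 7, 8, 10, 11, 12, 13, 14, 15, 16}
Q ∩ R = {8}
(Q ∩ R) △ R = {7, 9, 10, 13}
(Q ∪ P) ∪ ((Q ∩ R) △ R) = {2, 3, 5, 6, 7, 8, 9, 10, 11, 12, 13, 14, 15, 16}
P' = {1, 3, 4, 8, 9, 12, 17, 18}
((Q ∪ P) ∪ ((Q ∩ R) △ R)) ∖ P' = {2, 5, 6, 7, 10, 11, 13, 14, 15, 16}
(((Q ∪ P) ∪ ((Q ∩ R) △ R)) ∖ P')' = {1, 3, 4, 8, 9, 12, 17, 18}

{1, 3, 4, 8, 9, 12, 17, 18}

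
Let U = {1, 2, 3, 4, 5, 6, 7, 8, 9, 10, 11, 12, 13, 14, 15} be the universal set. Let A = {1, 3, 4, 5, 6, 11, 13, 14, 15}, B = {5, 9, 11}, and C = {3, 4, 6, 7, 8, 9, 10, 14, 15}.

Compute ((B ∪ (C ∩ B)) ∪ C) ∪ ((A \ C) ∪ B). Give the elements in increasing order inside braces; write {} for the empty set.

{1, 3, 4, 5, 6, 7, 8, 9, 10, 11, 13, 14, 15}

C ∩ B = {9}
B ∪ (C ∩ B) = {5, 9, 11}
(B ∪ (C ∩ B)) ∪ C = {3, 4, 5, 6, 7, 8, 9, 10, 11, 14, 15}
A \ C = {1, 5, 11, 13}
(A \ C) ∪ B = {1, 5, 9, 11, 13}
((B ∪ (C ∩ B)) ∪ C) ∪ ((A \ C) ∪ B) = {1, 3, 4, 5, 6, 7, 8, 9, 10, 11, 13, 14, 15}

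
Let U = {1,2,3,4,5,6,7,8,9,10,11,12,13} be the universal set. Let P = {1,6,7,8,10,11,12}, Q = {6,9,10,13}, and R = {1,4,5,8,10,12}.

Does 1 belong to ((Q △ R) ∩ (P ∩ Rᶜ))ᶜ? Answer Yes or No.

1 ∉ Q and 1 ∈ R, so 1 ∈ Q △ R
1 ∈ R, so 1 ∉ Rᶜ
1 ∈ P and 1 ∉ Rᶜ, so 1 ∉ P ∩ Rᶜ
1 ∈ (Q △ R) and 1 ∉ (P ∩ Rᶜ), so 1 ∉ (Q △ R) ∩ (P ∩ Rᶜ)
1 ∈ ((Q △ R) ∩ (P ∩ Rᶜ))ᶜ since 1 ∉ ((Q △ R) ∩ (P ∩ Rᶜ))

Yes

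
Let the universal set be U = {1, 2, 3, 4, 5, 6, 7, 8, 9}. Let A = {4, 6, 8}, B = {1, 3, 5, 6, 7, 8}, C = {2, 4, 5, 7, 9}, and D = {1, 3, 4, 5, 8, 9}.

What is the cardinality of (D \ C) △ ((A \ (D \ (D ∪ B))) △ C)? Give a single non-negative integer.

D \ C = {1, 3, 8}
D ∪ B = {1, 3, 4, 5, 6, 7, 8, 9}
D \ (D ∪ B) = {}
A \ (D \ (D ∪ B)) = {4, 6, 8}
(A \ (D \ (D ∪ B))) △ C = {2, 5, 6, 7, 8, 9}
(D \ C) △ ((A \ (D \ (D ∪ B))) △ C) = {1, 2, 3, 5, 6, 7, 9}
|(D \ C) △ ((A \ (D \ (D ∪ B))) △ C)| = 7

7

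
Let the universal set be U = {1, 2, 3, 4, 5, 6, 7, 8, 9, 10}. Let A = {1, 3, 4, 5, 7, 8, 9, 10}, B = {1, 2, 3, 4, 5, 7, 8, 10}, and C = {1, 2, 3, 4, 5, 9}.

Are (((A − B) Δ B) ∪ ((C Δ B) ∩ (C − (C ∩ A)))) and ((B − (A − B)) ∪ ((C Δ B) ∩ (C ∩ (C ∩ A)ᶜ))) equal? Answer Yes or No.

A − B = {9}
(A − B) Δ B = {1, 2, 3, 4, 5, 7, 8, 9, 10}
C Δ B = {7, 8, 9, 10}
C ∩ A = {1, 3, 4, 5, 9}
C − (C ∩ A) = {2}
(C Δ B) ∩ (C − (C ∩ A)) = {}
((A − B) Δ B) ∪ ((C Δ B) ∩ (C − (C ∩ A))) = {1, 2, 3, 4, 5, 7, 8, 9, 10}
B − (A − B) = {1, 2, 3, 4, 5, 7, 8, 10}
(C ∩ A)ᶜ = {2, 6, 7, 8, 10}
C ∩ (C ∩ A)ᶜ = {2}
(C Δ B) ∩ (C ∩ (C ∩ A)ᶜ) = {}
(B − (A − B)) ∪ ((C Δ B) ∩ (C ∩ (C ∩ A)ᶜ)) = {1, 2, 3, 4, 5, 7, 8, 10}
9 ∈ ((A − B) Δ B) ∪ ((C Δ B) ∩ (C − (C ∩ A))) but 9 ∉ (B − (A − B)) ∪ ((C Δ B) ∩ (C ∩ (C ∩ A)ᶜ)), so they differ.

No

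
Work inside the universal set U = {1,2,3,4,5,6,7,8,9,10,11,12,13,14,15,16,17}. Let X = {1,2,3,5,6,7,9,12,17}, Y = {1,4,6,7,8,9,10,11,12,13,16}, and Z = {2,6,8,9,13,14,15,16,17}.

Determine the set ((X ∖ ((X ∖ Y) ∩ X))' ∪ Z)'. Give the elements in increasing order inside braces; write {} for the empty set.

{1,7,12}

X ∖ Y = {2,3,5,17}
(X ∖ Y) ∩ X = {2,3,5,17}
X ∖ ((X ∖ Y) ∩ X) = {1,6,7,9,12}
(X ∖ ((X ∖ Y) ∩ X))' = {2,3,4,5,8,10,11,13,14,15,16,17}
(X ∖ ((X ∖ Y) ∩ X))' ∪ Z = {2,3,4,5,6,8,9,10,11,13,14,15,16,17}
((X ∖ ((X ∖ Y) ∩ X))' ∪ Z)' = {1,7,12}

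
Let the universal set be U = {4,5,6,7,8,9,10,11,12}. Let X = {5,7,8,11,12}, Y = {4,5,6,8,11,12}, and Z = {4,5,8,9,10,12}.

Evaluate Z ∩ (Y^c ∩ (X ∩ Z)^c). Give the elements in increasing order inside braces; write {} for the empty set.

{9,10}

Y^c = {7,9,10}
X ∩ Z = {5,8,12}
(X ∩ Z)^c = {4,6,7,9,10,11}
Y^c ∩ (X ∩ Z)^c = {7,9,10}
Z ∩ (Y^c ∩ (X ∩ Z)^c) = {9,10}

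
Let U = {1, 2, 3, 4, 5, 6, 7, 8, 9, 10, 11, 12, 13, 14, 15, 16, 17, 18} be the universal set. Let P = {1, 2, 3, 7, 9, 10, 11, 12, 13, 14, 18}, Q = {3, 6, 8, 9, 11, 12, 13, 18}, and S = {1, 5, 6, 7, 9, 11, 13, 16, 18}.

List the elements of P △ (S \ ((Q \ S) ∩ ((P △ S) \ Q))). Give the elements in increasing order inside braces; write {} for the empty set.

Q \ S = {3, 8, 12}
P △ S = {2, 3, 5, 6, 10, 12, 14, 16}
(P △ S) \ Q = {2, 5, 10, 14, 16}
(Q \ S) ∩ ((P △ S) \ Q) = {}
S \ ((Q \ S) ∩ ((P △ S) \ Q)) = {1, 5, 6, 7, 9, 11, 13, 16, 18}
P △ (S \ ((Q \ S) ∩ ((P △ S) \ Q))) = {2, 3, 5, 6, 10, 12, 14, 16}

{2, 3, 5, 6, 10, 12, 14, 16}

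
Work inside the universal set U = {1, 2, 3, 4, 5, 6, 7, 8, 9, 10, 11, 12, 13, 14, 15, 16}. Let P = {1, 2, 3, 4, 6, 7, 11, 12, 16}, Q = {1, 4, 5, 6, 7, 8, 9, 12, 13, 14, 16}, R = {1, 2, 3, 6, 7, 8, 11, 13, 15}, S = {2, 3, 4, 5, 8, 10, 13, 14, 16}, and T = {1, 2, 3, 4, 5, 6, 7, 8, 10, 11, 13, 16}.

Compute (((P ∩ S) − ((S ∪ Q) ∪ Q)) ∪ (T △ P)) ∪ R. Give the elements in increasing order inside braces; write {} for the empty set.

P ∩ S = {2, 3, 4, 16}
S ∪ Q = {1, 2, 3, 4, 5, 6, 7, 8, 9, 10, 12, 13, 14, 16}
(S ∪ Q) ∪ Q = {1, 2, 3, 4, 5, 6, 7, 8, 9, 10, 12, 13, 14, 16}
(P ∩ S) − ((S ∪ Q) ∪ Q) = {}
T △ P = {5, 8, 10, 12, 13}
((P ∩ S) − ((S ∪ Q) ∪ Q)) ∪ (T △ P) = {5, 8, 10, 12, 13}
(((P ∩ S) − ((S ∪ Q) ∪ Q)) ∪ (T △ P)) ∪ R = {1, 2, 3, 5, 6, 7, 8, 10, 11, 12, 13, 15}

{1, 2, 3, 5, 6, 7, 8, 10, 11, 12, 13, 15}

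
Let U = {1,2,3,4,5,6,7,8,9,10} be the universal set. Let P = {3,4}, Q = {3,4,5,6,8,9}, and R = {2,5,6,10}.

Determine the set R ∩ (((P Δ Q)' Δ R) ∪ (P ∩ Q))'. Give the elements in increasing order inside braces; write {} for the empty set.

{2,10}

P Δ Q = {5,6,8,9}
(P Δ Q)' = {1,2,3,4,7,10}
(P Δ Q)' Δ R = {1,3,4,5,6,7}
P ∩ Q = {3,4}
((P Δ Q)' Δ R) ∪ (P ∩ Q) = {1,3,4,5,6,7}
(((P Δ Q)' Δ R) ∪ (P ∩ Q))' = {2,8,9,10}
R ∩ (((P Δ Q)' Δ R) ∪ (P ∩ Q))' = {2,10}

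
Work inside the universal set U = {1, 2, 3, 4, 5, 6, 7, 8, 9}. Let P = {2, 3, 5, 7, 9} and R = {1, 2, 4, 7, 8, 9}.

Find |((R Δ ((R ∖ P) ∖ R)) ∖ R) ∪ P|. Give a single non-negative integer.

5

R ∖ P = {1, 4, 8}
(R ∖ P) ∖ R = {}
R Δ ((R ∖ P) ∖ R) = {1, 2, 4, 7, 8, 9}
(R Δ ((R ∖ P) ∖ R)) ∖ R = {}
((R Δ ((R ∖ P) ∖ R)) ∖ R) ∪ P = {2, 3, 5, 7, 9}
|((R Δ ((R ∖ P) ∖ R)) ∖ R) ∪ P| = 5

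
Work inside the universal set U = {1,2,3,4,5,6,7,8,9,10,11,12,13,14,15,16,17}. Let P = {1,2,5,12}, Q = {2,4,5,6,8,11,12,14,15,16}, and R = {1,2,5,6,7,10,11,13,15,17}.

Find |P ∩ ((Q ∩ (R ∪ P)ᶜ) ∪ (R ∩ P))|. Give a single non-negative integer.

3

R ∪ P = {1,2,5,6,7,10,11,12,13,15,17}
(R ∪ P)ᶜ = {3,4,8,9,14,16}
Q ∩ (R ∪ P)ᶜ = {4,8,14,16}
R ∩ P = {1,2,5}
(Q ∩ (R ∪ P)ᶜ) ∪ (R ∩ P) = {1,2,4,5,8,14,16}
P ∩ ((Q ∩ (R ∪ P)ᶜ) ∪ (R ∩ P)) = {1,2,5}
|P ∩ ((Q ∩ (R ∪ P)ᶜ) ∪ (R ∩ P))| = 3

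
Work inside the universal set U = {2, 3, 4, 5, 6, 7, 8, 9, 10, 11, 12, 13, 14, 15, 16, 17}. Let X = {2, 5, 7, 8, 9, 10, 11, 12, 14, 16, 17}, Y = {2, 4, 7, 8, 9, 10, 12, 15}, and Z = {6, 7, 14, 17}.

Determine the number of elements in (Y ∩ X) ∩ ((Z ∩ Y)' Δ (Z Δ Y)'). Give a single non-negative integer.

6

Y ∩ X = {2, 7, 8, 9, 10, 12}
Z ∩ Y = {7}
(Z ∩ Y)' = {2, 3, 4, 5, 6, 8, 9, 10, 11, 12, 13, 14, 15, 16, 17}
Z Δ Y = {2, 4, 6, 8, 9, 10, 12, 14, 15, 17}
(Z Δ Y)' = {3, 5, 7, 11, 13, 16}
(Z ∩ Y)' Δ (Z Δ Y)' = {2, 4, 6, 7, 8, 9, 10, 12, 14, 15, 17}
(Y ∩ X) ∩ ((Z ∩ Y)' Δ (Z Δ Y)') = {2, 7, 8, 9, 10, 12}
|(Y ∩ X) ∩ ((Z ∩ Y)' Δ (Z Δ Y)')| = 6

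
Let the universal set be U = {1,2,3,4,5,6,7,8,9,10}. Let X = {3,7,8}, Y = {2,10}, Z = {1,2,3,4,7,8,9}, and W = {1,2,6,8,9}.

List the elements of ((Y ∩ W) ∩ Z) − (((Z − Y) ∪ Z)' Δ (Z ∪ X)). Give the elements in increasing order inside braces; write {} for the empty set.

{}

Y ∩ W = {2}
(Y ∩ W) ∩ Z = {2}
Z − Y = {1,3,4,7,8,9}
(Z − Y) ∪ Z = {1,2,3,4,7,8,9}
((Z − Y) ∪ Z)' = {5,6,10}
Z ∪ X = {1,2,3,4,7,8,9}
((Z − Y) ∪ Z)' Δ (Z ∪ X) = {1,2,3,4,5,6,7,8,9,10}
((Y ∩ W) ∩ Z) − (((Z − Y) ∪ Z)' Δ (Z ∪ X)) = {}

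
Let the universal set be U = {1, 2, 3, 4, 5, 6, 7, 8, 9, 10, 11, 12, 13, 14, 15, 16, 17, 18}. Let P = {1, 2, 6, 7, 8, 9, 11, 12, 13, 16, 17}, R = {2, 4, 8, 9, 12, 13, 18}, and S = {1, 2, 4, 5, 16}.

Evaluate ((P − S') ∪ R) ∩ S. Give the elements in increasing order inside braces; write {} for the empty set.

{1, 2, 4, 16}

S' = {3, 6, 7, 8, 9, 10, 11, 12, 13, 14, 15, 17, 18}
P − S' = {1, 2, 16}
(P − S') ∪ R = {1, 2, 4, 8, 9, 12, 13, 16, 18}
((P − S') ∪ R) ∩ S = {1, 2, 4, 16}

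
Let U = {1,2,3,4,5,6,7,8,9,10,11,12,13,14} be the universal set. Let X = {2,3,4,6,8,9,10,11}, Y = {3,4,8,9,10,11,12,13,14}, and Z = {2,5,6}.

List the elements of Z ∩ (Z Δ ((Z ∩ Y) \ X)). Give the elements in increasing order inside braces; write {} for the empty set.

Z ∩ Y = {}
(Z ∩ Y) \ X = {}
Z Δ ((Z ∩ Y) \ X) = {2,5,6}
Z ∩ (Z Δ ((Z ∩ Y) \ X)) = {2,5,6}

{2,5,6}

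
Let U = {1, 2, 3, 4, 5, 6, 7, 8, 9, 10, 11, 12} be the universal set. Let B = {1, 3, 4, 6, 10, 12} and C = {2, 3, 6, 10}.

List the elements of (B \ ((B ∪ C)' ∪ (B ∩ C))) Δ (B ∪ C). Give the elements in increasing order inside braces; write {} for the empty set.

{2, 3, 6, 10}

B ∪ C = {1, 2, 3, 4, 6, 10, 12}
(B ∪ C)' = {5, 7, 8, 9, 11}
B ∩ C = {3, 6, 10}
(B ∪ C)' ∪ (B ∩ C) = {3, 5, 6, 7, 8, 9, 10, 11}
B \ ((B ∪ C)' ∪ (B ∩ C)) = {1, 4, 12}
(B \ ((B ∪ C)' ∪ (B ∩ C))) Δ (B ∪ C) = {2, 3, 6, 10}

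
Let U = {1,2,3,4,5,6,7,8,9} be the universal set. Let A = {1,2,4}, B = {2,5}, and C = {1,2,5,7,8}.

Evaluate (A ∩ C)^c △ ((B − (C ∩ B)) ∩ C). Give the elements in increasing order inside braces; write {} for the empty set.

A ∩ C = {1,2}
(A ∩ C)^c = {3,4,5,6,7,8,9}
C ∩ B = {2,5}
B − (C ∩ B) = {}
(B − (C ∩ B)) ∩ C = {}
(A ∩ C)^c △ ((B − (C ∩ B)) ∩ C) = {3,4,5,6,7,8,9}

{3,4,5,6,7,8,9}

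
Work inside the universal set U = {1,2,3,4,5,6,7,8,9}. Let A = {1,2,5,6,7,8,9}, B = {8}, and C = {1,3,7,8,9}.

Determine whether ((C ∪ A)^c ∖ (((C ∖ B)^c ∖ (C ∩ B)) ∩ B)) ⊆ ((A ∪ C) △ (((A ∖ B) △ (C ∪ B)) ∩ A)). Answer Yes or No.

C ∪ A = {1,2,3,5,6,7,8,9}
(C ∪ A)^c = {4}
C ∖ B = {1,3,7,9}
(C ∖ B)^c = {2,4,5,6,8}
C ∩ B = {8}
(C ∖ B)^c ∖ (C ∩ B) = {2,4,5,6}
((C ∖ B)^c ∖ (C ∩ B)) ∩ B = {}
(C ∪ A)^c ∖ (((C ∖ B)^c ∖ (C ∩ B)) ∩ B) = {4}
A ∪ C = {1,2,3,5,6,7,8,9}
A ∖ B = {1,2,5,6,7,9}
C ∪ B = {1,3,7,8,9}
(A ∖ B) △ (C ∪ B) = {2,3,5,6,8}
((A ∖ B) △ (C ∪ B)) ∩ A = {2,5,6,8}
(A ∪ C) △ (((A ∖ B) △ (C ∪ B)) ∩ A) = {1,3,7,9}
4 ∈ (C ∪ A)^c ∖ (((C ∖ B)^c ∖ (C ∩ B)) ∩ B) but 4 ∉ (A ∪ C) △ (((A ∖ B) △ (C ∪ B)) ∩ A), so the inclusion fails.

No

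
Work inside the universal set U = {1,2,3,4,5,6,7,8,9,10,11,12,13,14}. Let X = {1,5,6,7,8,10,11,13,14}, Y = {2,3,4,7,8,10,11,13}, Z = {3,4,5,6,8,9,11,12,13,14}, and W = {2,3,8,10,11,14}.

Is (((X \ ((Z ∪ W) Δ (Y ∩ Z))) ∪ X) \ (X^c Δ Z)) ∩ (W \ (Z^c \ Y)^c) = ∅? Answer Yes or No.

Yes

Z ∪ W = {2,3,4,5,6,8,9,10,11,12,13,14}
Y ∩ Z = {3,4,8,11,13}
(Z ∪ W) Δ (Y ∩ Z) = {2,5,6,9,10,12,14}
X \ ((Z ∪ W) Δ (Y ∩ Z)) = {1,7,8,11,13}
(X \ ((Z ∪ W) Δ (Y ∩ Z))) ∪ X = {1,5,6,7,8,10,11,13,14}
X^c = {2,3,4,9,12}
X^c Δ Z = {2,5,6,8,11,13,14}
((X \ ((Z ∪ W) Δ (Y ∩ Z))) ∪ X) \ (X^c Δ Z) = {1,7,10}
Z^c = {1,2,7,10}
Z^c \ Y = {1}
(Z^c \ Y)^c = {2,3,4,5,6,7,8,9,10,11,12,13,14}
W \ (Z^c \ Y)^c = {}
{1,7,10} and {} share no elements.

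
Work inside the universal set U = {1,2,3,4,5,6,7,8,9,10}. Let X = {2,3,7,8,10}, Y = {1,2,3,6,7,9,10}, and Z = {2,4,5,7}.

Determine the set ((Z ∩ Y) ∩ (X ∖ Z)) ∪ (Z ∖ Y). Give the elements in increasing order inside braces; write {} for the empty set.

{4,5}

Z ∩ Y = {2,7}
X ∖ Z = {3,8,10}
(Z ∩ Y) ∩ (X ∖ Z) = {}
Z ∖ Y = {4,5}
((Z ∩ Y) ∩ (X ∖ Z)) ∪ (Z ∖ Y) = {4,5}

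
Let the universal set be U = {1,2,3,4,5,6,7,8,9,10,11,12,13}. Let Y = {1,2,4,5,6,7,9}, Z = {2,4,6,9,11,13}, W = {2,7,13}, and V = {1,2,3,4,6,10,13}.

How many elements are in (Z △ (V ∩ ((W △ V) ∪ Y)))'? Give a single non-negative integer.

7

W △ V = {1,3,4,6,7,10}
(W △ V) ∪ Y = {1,2,3,4,5,6,7,9,10}
V ∩ ((W △ V) ∪ Y) = {1,2,3,4,6,10}
Z △ (V ∩ ((W △ V) ∪ Y)) = {1,3,9,10,11,13}
(Z △ (V ∩ ((W △ V) ∪ Y)))' = {2,4,5,6,7,8,12}
|(Z △ (V ∩ ((W △ V) ∪ Y)))'| = 7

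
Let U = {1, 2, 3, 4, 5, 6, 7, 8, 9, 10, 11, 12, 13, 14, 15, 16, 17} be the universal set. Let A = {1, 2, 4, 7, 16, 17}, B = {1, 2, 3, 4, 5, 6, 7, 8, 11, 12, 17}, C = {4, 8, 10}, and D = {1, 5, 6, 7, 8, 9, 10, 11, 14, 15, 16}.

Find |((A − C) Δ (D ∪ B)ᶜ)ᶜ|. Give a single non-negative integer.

A − C = {1, 2, 7, 16, 17}
D ∪ B = {1, 2, 3, 4, 5, 6, 7, 8, 9, 10, 11, 12, 14, 15, 16, 17}
(D ∪ B)ᶜ = {13}
(A − C) Δ (D ∪ B)ᶜ = {1, 2, 7, 13, 16, 17}
((A − C) Δ (D ∪ B)ᶜ)ᶜ = {3, 4, 5, 6, 8, 9, 10, 11, 12, 14, 15}
|((A − C) Δ (D ∪ B)ᶜ)ᶜ| = 11

11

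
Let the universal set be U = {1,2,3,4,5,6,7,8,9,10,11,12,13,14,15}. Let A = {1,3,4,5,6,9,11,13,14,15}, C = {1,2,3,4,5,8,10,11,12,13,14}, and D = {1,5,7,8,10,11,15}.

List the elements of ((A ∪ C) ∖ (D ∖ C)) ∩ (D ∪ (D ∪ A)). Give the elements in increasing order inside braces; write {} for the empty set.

A ∪ C = {1,2,3,4,5,6,8,9,10,11,12,13,14,15}
D ∖ C = {7,15}
(A ∪ C) ∖ (D ∖ C) = {1,2,3,4,5,6,8,9,10,11,12,13,14}
D ∪ A = {1,3,4,5,6,7,8,9,10,11,13,14,15}
D ∪ (D ∪ A) = {1,3,4,5,6,7,8,9,10,11,13,14,15}
((A ∪ C) ∖ (D ∖ C)) ∩ (D ∪ (D ∪ A)) = {1,3,4,5,6,8,9,10,11,13,14}

{1,3,4,5,6,8,9,10,11,13,14}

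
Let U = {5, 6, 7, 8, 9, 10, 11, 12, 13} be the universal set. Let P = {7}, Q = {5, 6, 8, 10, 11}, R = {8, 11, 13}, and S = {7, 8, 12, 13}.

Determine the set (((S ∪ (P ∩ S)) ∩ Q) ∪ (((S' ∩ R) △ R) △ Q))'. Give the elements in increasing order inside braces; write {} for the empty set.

P ∩ S = {7}
S ∪ (P ∩ S) = {7, 8, 12, 13}
(S ∪ (P ∩ S)) ∩ Q = {8}
S' = {5, 6, 9, 10, 11}
S' ∩ R = {11}
(S' ∩ R) △ R = {8, 13}
((S' ∩ R) △ R) △ Q = {5, 6, 10, 11, 13}
((S ∪ (P ∩ S)) ∩ Q) ∪ (((S' ∩ R) △ R) △ Q) = {5, 6, 8, 10, 11, 13}
(((S ∪ (P ∩ S)) ∩ Q) ∪ (((S' ∩ R) △ R) △ Q))' = {7, 9, 12}

{7, 9, 12}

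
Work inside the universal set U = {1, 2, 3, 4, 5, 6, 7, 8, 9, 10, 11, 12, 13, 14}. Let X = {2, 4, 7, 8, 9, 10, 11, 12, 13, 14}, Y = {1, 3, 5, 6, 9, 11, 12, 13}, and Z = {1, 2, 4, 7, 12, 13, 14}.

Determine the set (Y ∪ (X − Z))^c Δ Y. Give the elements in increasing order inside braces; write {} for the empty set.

X − Z = {8, 9, 10, 11}
Y ∪ (X − Z) = {1, 3, 5, 6, 8, 9, 10, 11, 12, 13}
(Y ∪ (X − Z))^c = {2, 4, 7, 14}
(Y ∪ (X − Z))^c Δ Y = {1, 2, 3, 4, 5, 6, 7, 9, 11, 12, 13, 14}

{1, 2, 3, 4, 5, 6, 7, 9, 11, 12, 13, 14}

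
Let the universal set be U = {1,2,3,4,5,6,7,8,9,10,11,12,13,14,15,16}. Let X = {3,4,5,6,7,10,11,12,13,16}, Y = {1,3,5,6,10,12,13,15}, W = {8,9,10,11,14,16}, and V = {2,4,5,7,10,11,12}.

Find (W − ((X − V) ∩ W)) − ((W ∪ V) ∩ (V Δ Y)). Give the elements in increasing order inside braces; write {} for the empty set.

X − V = {3,6,13,16}
(X − V) ∩ W = {16}
W − ((X − V) ∩ W) = {8,9,10,11,14}
W ∪ V = {2,4,5,7,8,9,10,11,12,14,16}
V Δ Y = {1,2,3,4,6,7,11,13,15}
(W ∪ V) ∩ (V Δ Y) = {2,4,7,11}
(W − ((X − V) ∩ W)) − ((W ∪ V) ∩ (V Δ Y)) = {8,9,10,14}

{8,9,10,14}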